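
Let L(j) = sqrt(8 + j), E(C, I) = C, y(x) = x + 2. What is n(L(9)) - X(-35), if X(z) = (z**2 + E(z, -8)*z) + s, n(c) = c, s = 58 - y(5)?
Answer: -2501 + sqrt(17) ≈ -2496.9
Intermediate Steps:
y(x) = 2 + x
s = 51 (s = 58 - (2 + 5) = 58 - 1*7 = 58 - 7 = 51)
X(z) = 51 + 2*z**2 (X(z) = (z**2 + z*z) + 51 = (z**2 + z**2) + 51 = 2*z**2 + 51 = 51 + 2*z**2)
n(L(9)) - X(-35) = sqrt(8 + 9) - (51 + 2*(-35)**2) = sqrt(17) - (51 + 2*1225) = sqrt(17) - (51 + 2450) = sqrt(17) - 1*2501 = sqrt(17) - 2501 = -2501 + sqrt(17)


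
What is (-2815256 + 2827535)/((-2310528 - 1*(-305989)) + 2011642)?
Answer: 12279/7103 ≈ 1.7287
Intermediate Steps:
(-2815256 + 2827535)/((-2310528 - 1*(-305989)) + 2011642) = 12279/((-2310528 + 305989) + 2011642) = 12279/(-2004539 + 2011642) = 12279/7103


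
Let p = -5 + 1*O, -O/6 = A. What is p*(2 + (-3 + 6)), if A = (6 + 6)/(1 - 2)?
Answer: 335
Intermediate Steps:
A = -12 (A = 12/(-1) = 12*(-1) = -12)
O = 72 (O = -6*(-12) = 72)
p = 67 (p = -5 + 1*72 = -5 + 72 = 67)
p*(2 + (-3 + 6)) = 67*(2 + (-3 + 6)) = 67*(2 + 3) = 67*5 = 335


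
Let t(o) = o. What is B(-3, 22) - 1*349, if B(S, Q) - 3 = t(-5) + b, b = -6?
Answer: -357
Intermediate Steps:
B(S, Q) = -8 (B(S, Q) = 3 + (-5 - 6) = 3 - 11 = -8)
B(-3, 22) - 1*349 = -8 - 1*349 = -8 - 349 = -357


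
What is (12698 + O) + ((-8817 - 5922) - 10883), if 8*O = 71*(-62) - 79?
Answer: -107873/8 ≈ -13484.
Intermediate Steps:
O = -4481/8 (O = (71*(-62) - 79)/8 = (-4402 - 79)/8 = (1/8)*(-4481) = -4481/8 ≈ -560.13)
(12698 + O) + ((-8817 - 5922) - 10883) = (12698 - 4481/8) + ((-8817 - 5922) - 10883) = 97103/8 + (-14739 - 10883) = 97103/8 - 25622 = -107873/8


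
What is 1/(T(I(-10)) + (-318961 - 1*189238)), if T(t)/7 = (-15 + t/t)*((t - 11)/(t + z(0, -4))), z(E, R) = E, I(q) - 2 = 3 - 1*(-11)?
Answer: -8/4065837 ≈ -1.9676e-6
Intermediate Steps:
I(q) = 16 (I(q) = 2 + (3 - 1*(-11)) = 2 + (3 + 11) = 2 + 14 = 16)
T(t) = -98*(-11 + t)/t (T(t) = 7*((-15 + t/t)*((t - 11)/(t + 0))) = 7*((-15 + 1)*((-11 + t)/t)) = 7*(-14*(-11 + t)/t) = -98*(-11 + t)/t)
1/(T(I(-10)) + (-318961 - 1*189238)) = 1/((-98 + 1078/16) + (-318961 - 1*189238)) = 1/((-98 + 1078*(1/16)) + (-318961 - 189238)) = 1/((-98 + 539/8) - 508199) = 1/(-245/8 - 508199) = 1/(-4065837/8) = -8/4065837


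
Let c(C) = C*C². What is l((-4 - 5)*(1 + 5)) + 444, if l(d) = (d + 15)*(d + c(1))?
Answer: 2511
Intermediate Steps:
c(C) = C³
l(d) = (1 + d)*(15 + d) (l(d) = (d + 15)*(d + 1³) = (15 + d)*(d + 1) = (15 + d)*(1 + d) = (1 + d)*(15 + d))
l((-4 - 5)*(1 + 5)) + 444 = (15 + ((-4 - 5)*(1 + 5))² + 16*((-4 - 5)*(1 + 5))) + 444 = (15 + (-9*6)² + 16*(-9*6)) + 444 = (15 + (-54)² + 16*(-54)) + 444 = (15 + 2916 - 864) + 444 = 2067 + 444 = 2511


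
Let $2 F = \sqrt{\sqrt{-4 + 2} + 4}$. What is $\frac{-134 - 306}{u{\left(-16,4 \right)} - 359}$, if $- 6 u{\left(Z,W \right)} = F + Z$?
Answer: $\frac{440}{\frac{1069}{3} + \frac{\sqrt{4 + i \sqrt{2}}}{12}} \approx 1.2342 - 0.00010049 i$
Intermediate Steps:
$F = \frac{\sqrt{4 + i \sqrt{2}}}{2}$ ($F = \frac{\sqrt{\sqrt{-4 + 2} + 4}}{2} = \frac{\sqrt{\sqrt{-2} + 4}}{2} = \frac{\sqrt{i \sqrt{2} + 4}}{2} = \frac{\sqrt{4 + i \sqrt{2}}}{2} \approx 1.0151 + 0.17416 i$)
$u{\left(Z,W \right)} = - \frac{Z}{6} - \frac{\sqrt{4 + i \sqrt{2}}}{12}$ ($u{\left(Z,W \right)} = - \frac{\frac{\sqrt{4 + i \sqrt{2}}}{2} + Z}{6} = - \frac{Z + \frac{\sqrt{4 + i \sqrt{2}}}{2}}{6} = - \frac{Z}{6} - \frac{\sqrt{4 + i \sqrt{2}}}{12}$)
$\frac{-134 - 306}{u{\left(-16,4 \right)} - 359} = \frac{-134 - 306}{\left(\left(- \frac{1}{6}\right) \left(-16\right) - \frac{\sqrt{4 + i \sqrt{2}}}{12}\right) - 359} = - \frac{440}{\left(\frac{8}{3} - \frac{\sqrt{4 + i \sqrt{2}}}{12}\right) - 359} = - \frac{440}{- \frac{1069}{3} - \frac{\sqrt{4 + i \sqrt{2}}}{12}}$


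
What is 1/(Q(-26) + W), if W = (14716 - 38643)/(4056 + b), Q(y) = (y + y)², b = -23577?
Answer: 19521/52808711 ≈ 0.00036965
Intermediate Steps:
Q(y) = 4*y² (Q(y) = (2*y)² = 4*y²)
W = 23927/19521 (W = (14716 - 38643)/(4056 - 23577) = -23927/(-19521) = -23927*(-1/19521) = 23927/19521 ≈ 1.2257)
1/(Q(-26) + W) = 1/(4*(-26)² + 23927/19521) = 1/(4*676 + 23927/19521) = 1/(2704 + 23927/19521) = 1/(52808711/19521) = 19521/52808711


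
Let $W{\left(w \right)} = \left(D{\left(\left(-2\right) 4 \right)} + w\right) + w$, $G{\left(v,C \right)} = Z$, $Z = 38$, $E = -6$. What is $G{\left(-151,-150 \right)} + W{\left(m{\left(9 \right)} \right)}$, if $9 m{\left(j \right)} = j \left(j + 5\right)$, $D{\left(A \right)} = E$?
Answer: $60$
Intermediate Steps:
$D{\left(A \right)} = -6$
$m{\left(j \right)} = \frac{j \left(5 + j\right)}{9}$ ($m{\left(j \right)} = \frac{j \left(j + 5\right)}{9} = \frac{j \left(5 + j\right)}{9}$)
$G{\left(v,C \right)} = 38$
$W{\left(w \right)} = -6 + 2 w$ ($W{\left(w \right)} = \left(-6 + w\right) + w = -6 + 2 w$)
$G{\left(-151,-150 \right)} + W{\left(m{\left(9 \right)} \right)} = 38 - \left(6 - 2 \cdot \frac{1}{9} \cdot 9 \left(5 + 9\right)\right) = 38 - \left(6 - 2 \cdot \frac{1}{9} \cdot 9 \cdot 14\right) = 38 + \left(-6 + 2 \cdot 14\right) = 38 + \left(-6 + 28\right) = 38 + 22 = 60$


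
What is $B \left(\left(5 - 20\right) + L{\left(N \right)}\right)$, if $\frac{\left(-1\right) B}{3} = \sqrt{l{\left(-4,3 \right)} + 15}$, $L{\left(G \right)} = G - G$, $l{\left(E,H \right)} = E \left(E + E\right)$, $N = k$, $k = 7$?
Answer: $45 \sqrt{47} \approx 308.5$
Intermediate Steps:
$N = 7$
$l{\left(E,H \right)} = 2 E^{2}$ ($l{\left(E,H \right)} = E 2 E = 2 E^{2}$)
$L{\left(G \right)} = 0$
$B = - 3 \sqrt{47}$ ($B = - 3 \sqrt{2 \left(-4\right)^{2} + 15} = - 3 \sqrt{2 \cdot 16 + 15} = - 3 \sqrt{32 + 15} = - 3 \sqrt{47} \approx -20.567$)
$B \left(\left(5 - 20\right) + L{\left(N \right)}\right) = - 3 \sqrt{47} \left(\left(5 - 20\right) + 0\right) = - 3 \sqrt{47} \left(-15 + 0\right) = - 3 \sqrt{47} \left(-15\right) = 45 \sqrt{47}$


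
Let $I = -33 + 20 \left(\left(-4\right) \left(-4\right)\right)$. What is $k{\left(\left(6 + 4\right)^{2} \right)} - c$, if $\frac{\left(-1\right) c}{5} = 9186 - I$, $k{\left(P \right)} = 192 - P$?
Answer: $44587$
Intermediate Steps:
$I = 287$ ($I = -33 + 20 \cdot 16 = -33 + 320 = 287$)
$c = -44495$ ($c = - 5 \left(9186 - 287\right) = \left(-5\right) 8899 = -44495$)
$k{\left(\left(6 + 4\right)^{2} \right)} - c = \left(192 - \left(6 + 4\right)^{2}\right) - -44495 = \left(192 - 10^{2}\right) + 44495 = \left(192 - 100\right) + 44495 = 92 + 44495 = 44587$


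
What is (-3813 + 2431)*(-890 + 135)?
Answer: 1043410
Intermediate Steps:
(-3813 + 2431)*(-890 + 135) = -1382*(-755) = 1043410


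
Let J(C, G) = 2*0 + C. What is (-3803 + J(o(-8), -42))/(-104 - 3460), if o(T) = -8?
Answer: 3811/3564 ≈ 1.0693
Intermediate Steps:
J(C, G) = C (J(C, G) = 0 + C = C)
(-3803 + J(o(-8), -42))/(-104 - 3460) = (-3803 - 8)/(-104 - 3460) = -3811/(-3564) = -3811*(-1/3564) = 3811/3564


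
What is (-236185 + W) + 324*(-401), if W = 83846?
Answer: -282263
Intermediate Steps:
(-236185 + W) + 324*(-401) = (-236185 + 83846) + 324*(-401) = -152339 - 129924 = -282263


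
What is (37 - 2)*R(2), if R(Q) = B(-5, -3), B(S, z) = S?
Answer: -175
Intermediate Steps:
R(Q) = -5
(37 - 2)*R(2) = (37 - 2)*(-5) = 35*(-5) = -175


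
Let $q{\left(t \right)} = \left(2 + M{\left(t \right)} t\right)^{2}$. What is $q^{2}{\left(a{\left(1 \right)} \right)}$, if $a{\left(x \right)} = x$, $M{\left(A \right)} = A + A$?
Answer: $256$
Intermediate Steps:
$M{\left(A \right)} = 2 A$
$q{\left(t \right)} = \left(2 + 2 t^{2}\right)^{2}$ ($q{\left(t \right)} = \left(2 + 2 t t\right)^{2} = \left(2 + 2 t^{2}\right)^{2}$)
$q^{2}{\left(a{\left(1 \right)} \right)} = \left(4 \left(1 + 1^{2}\right)^{2}\right)^{2} = \left(4 \left(1 + 1\right)^{2}\right)^{2} = \left(4 \cdot 2^{2}\right)^{2} = \left(4 \cdot 4\right)^{2} = 16^{2} = 256$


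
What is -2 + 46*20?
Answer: 918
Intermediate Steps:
-2 + 46*20 = -2 + 920 = 918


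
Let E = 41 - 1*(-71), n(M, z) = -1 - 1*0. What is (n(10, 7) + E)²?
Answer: 12321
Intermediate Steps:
n(M, z) = -1 (n(M, z) = -1 + 0 = -1)
E = 112 (E = 41 + 71 = 112)
(n(10, 7) + E)² = (-1 + 112)² = 111² = 12321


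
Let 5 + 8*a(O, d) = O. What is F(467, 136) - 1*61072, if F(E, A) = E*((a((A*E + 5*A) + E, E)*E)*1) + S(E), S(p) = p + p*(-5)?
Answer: 7049911343/4 ≈ 1.7625e+9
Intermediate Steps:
S(p) = -4*p (S(p) = p - 5*p = -4*p)
a(O, d) = -5/8 + O/8
F(E, A) = -4*E + E²*(-5/8 + E/8 + 5*A/8 + A*E/8) (F(E, A) = E*(((-5/8 + ((A*E + 5*A) + E)/8)*E)*1) - 4*E = E*(((-5/8 + ((5*A + A*E) + E)/8)*E)*1) - 4*E = E*(((-5/8 + (E + 5*A + A*E)/8)*E)*1) - 4*E = E*(((-5/8 + (E/8 + 5*A/8 + A*E/8))*E)*1) - 4*E = E*(((-5/8 + E/8 + 5*A/8 + A*E/8)*E)*1) - 4*E = E*((E*(-5/8 + E/8 + 5*A/8 + A*E/8))*1) - 4*E = E*(E*(-5/8 + E/8 + 5*A/8 + A*E/8)) - 4*E = E²*(-5/8 + E/8 + 5*A/8 + A*E/8) - 4*E = -4*E + E²*(-5/8 + E/8 + 5*A/8 + A*E/8))
F(467, 136) - 1*61072 = (⅛)*467*(-32 + 467*(-5 + 467 + 5*136 + 136*467)) - 1*61072 = (⅛)*467*(-32 + 467*(-5 + 467 + 680 + 63512)) - 61072 = (⅛)*467*(-32 + 467*64654) - 61072 = (⅛)*467*(-32 + 30193418) - 61072 = (⅛)*467*30193386 - 61072 = 7050155631/4 - 61072 = 7049911343/4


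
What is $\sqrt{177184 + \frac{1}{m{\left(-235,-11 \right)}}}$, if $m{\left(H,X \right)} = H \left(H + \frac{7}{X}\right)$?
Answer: $\frac{\sqrt{50725369502770}}{16920} \approx 420.93$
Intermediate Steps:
$\sqrt{177184 + \frac{1}{m{\left(-235,-11 \right)}}} = \sqrt{177184 + \frac{1}{\left(-235\right) \frac{1}{-11} \left(7 - -2585\right)}} = \sqrt{177184 + \frac{1}{\left(-235\right) \left(- \frac{1}{11}\right) \left(7 + 2585\right)}} = \sqrt{177184 + \frac{1}{\left(-235\right) \left(- \frac{1}{11}\right) 2592}} = \sqrt{177184 + \frac{1}{\frac{609120}{11}}} = \sqrt{177184 + \frac{11}{609120}} = \sqrt{\frac{107926318091}{609120}} = \frac{\sqrt{50725369502770}}{16920}$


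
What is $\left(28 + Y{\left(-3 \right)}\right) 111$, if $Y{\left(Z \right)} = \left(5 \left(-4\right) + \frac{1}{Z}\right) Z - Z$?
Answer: $10212$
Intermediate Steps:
$Y{\left(Z \right)} = - Z + Z \left(-20 + \frac{1}{Z}\right)$ ($Y{\left(Z \right)} = \left(-20 + \frac{1}{Z}\right) Z - Z = Z \left(-20 + \frac{1}{Z}\right) - Z = - Z + Z \left(-20 + \frac{1}{Z}\right)$)
$\left(28 + Y{\left(-3 \right)}\right) 111 = \left(28 + \left(1 - -63\right)\right) 111 = \left(28 + \left(1 + 63\right)\right) 111 = \left(28 + 64\right) 111 = 92 \cdot 111 = 10212$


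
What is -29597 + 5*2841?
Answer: -15392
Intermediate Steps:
-29597 + 5*2841 = -29597 + 14205 = -15392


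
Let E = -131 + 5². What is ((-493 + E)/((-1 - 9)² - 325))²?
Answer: 358801/50625 ≈ 7.0874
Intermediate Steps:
E = -106 (E = -131 + 25 = -106)
((-493 + E)/((-1 - 9)² - 325))² = ((-493 - 106)/((-1 - 9)² - 325))² = (-599/((-10)² - 325))² = (-599/(100 - 325))² = (-599/(-225))² = (-599*(-1/225))² = (599/225)² = 358801/50625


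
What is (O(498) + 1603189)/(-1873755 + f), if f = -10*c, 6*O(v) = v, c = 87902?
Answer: -1603272/2752775 ≈ -0.58242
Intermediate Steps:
O(v) = v/6
f = -879020 (f = -10*87902 = -879020)
(O(498) + 1603189)/(-1873755 + f) = ((⅙)*498 + 1603189)/(-1873755 - 879020) = (83 + 1603189)/(-2752775) = 1603272*(-1/2752775) = -1603272/2752775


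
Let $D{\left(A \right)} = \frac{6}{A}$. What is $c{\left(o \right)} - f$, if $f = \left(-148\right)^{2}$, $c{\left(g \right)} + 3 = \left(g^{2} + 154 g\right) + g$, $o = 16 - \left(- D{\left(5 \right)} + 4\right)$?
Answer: $- \frac{492169}{25} \approx -19687.0$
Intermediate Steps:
$o = \frac{66}{5}$ ($o = 16 - \left(- \frac{6}{5} + 4\right) = 16 - \frac{14}{5} = \frac{66}{5} \approx 13.2$)
$c{\left(g \right)} = -3 + g^{2} + 155 g$ ($c{\left(g \right)} = -3 + \left(\left(g^{2} + 154 g\right) + g\right) = -3 + \left(g^{2} + 155 g\right) = -3 + g^{2} + 155 g$)
$f = 21904$
$c{\left(o \right)} - f = \left(-3 + \left(\frac{66}{5}\right)^{2} + 155 \cdot \frac{66}{5}\right) - 21904 = \left(-3 + \frac{4356}{25} + 2046\right) - 21904 = \frac{55431}{25} - 21904 = - \frac{492169}{25}$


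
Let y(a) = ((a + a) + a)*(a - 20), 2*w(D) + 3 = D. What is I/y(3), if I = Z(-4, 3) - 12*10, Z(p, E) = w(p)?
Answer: 247/306 ≈ 0.80719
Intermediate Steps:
w(D) = -3/2 + D/2
Z(p, E) = -3/2 + p/2
y(a) = 3*a*(-20 + a) (y(a) = (2*a + a)*(-20 + a) = (3*a)*(-20 + a) = 3*a*(-20 + a))
I = -247/2 (I = (-3/2 + (½)*(-4)) - 12*10 = (-3/2 - 2) - 120 = -7/2 - 120 = -247/2 ≈ -123.50)
I/y(3) = -247*1/(9*(-20 + 3))/2 = -247/(2*(3*3*(-17))) = -247/2/(-153) = -247/2*(-1/153) = 247/306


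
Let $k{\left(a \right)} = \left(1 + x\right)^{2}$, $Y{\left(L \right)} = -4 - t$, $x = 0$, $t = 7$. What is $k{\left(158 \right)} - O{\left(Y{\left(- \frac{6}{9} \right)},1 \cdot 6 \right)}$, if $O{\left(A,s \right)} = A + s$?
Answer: $6$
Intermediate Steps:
$Y{\left(L \right)} = -11$ ($Y{\left(L \right)} = -4 - 7 = -11$)
$k{\left(a \right)} = 1$ ($k{\left(a \right)} = \left(1 + 0\right)^{2} = 1^{2} = 1$)
$k{\left(158 \right)} - O{\left(Y{\left(- \frac{6}{9} \right)},1 \cdot 6 \right)} = 1 - \left(-11 + 1 \cdot 6\right) = 1 - \left(-11 + 6\right) = 1 - -5 = 1 + 5 = 6$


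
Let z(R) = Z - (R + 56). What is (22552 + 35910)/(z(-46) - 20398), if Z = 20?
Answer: -29231/10194 ≈ -2.8675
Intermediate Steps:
z(R) = -36 - R (z(R) = 20 - (R + 56) = 20 - (56 + R) = 20 + (-56 - R) = -36 - R)
(22552 + 35910)/(z(-46) - 20398) = (22552 + 35910)/((-36 - 1*(-46)) - 20398) = 58462/((-36 + 46) - 20398) = 58462/(10 - 20398) = 58462/(-20388) = 58462*(-1/20388) = -29231/10194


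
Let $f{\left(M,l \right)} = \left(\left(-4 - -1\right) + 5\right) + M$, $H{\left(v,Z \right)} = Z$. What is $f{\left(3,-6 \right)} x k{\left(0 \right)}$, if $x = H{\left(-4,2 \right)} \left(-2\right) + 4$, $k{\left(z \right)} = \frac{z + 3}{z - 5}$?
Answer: $0$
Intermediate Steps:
$k{\left(z \right)} = \frac{3 + z}{-5 + z}$
$x = 0$ ($x = 2 \left(-2\right) + 4 = -4 + 4 = 0$)
$f{\left(M,l \right)} = 2 + M$ ($f{\left(M,l \right)} = \left(\left(-4 + 1\right) + 5\right) + M = \left(-3 + 5\right) + M = 2 + M$)
$f{\left(3,-6 \right)} x k{\left(0 \right)} = \left(2 + 3\right) 0 \frac{3 + 0}{-5 + 0} = 5 \cdot 0 \frac{1}{-5} \cdot 3 = 0 \left(\left(- \frac{1}{5}\right) 3\right) = 0 \left(- \frac{3}{5}\right) = 0$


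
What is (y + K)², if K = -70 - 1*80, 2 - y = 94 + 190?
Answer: 186624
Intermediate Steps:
y = -282 (y = 2 - (94 + 190) = 2 - 1*284 = 2 - 284 = -282)
K = -150 (K = -70 - 80 = -150)
(y + K)² = (-282 - 150)² = (-432)² = 186624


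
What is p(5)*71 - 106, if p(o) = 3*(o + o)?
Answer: 2024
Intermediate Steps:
p(o) = 6*o (p(o) = 3*(2*o) = 6*o)
p(5)*71 - 106 = (6*5)*71 - 106 = 30*71 - 106 = 2130 - 106 = 2024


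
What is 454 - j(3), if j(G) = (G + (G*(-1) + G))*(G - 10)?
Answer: 475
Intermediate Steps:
j(G) = G*(-10 + G) (j(G) = (G + (-G + G))*(-10 + G) = (G + 0)*(-10 + G) = G*(-10 + G))
454 - j(3) = 454 - 3*(-10 + 3) = 454 - 3*(-7) = 454 - 1*(-21) = 454 + 21 = 475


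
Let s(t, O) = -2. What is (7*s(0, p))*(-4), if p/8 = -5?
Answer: 56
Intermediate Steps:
p = -40 (p = 8*(-5) = -40)
(7*s(0, p))*(-4) = (7*(-2))*(-4) = -14*(-4) = 56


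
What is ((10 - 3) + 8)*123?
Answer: 1845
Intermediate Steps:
((10 - 3) + 8)*123 = (7 + 8)*123 = 15*123 = 1845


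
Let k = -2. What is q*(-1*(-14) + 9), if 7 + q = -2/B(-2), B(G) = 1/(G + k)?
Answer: 23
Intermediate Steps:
B(G) = 1/(-2 + G) (B(G) = 1/(G - 2) = 1/(-2 + G))
q = 1 (q = -7 - 2/(1/(-2 - 2)) = -7 - 2/(1/(-4)) = -7 - 2/(-1/4) = -7 - 2*(-4) = -7 + 8 = 1)
q*(-1*(-14) + 9) = 1*(-1*(-14) + 9) = 1*(14 + 9) = 1*23 = 23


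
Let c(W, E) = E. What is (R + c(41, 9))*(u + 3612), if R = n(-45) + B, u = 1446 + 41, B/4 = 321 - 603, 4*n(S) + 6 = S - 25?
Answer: -5802662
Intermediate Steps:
n(S) = -31/4 + S/4 (n(S) = -3/2 + (S - 25)/4 = -3/2 + (-25 + S)/4 = -3/2 + (-25/4 + S/4) = -31/4 + S/4)
B = -1128 (B = 4*(321 - 603) = 4*(-282) = -1128)
u = 1487
R = -1147 (R = (-31/4 + (¼)*(-45)) - 1128 = (-31/4 - 45/4) - 1128 = -19 - 1128 = -1147)
(R + c(41, 9))*(u + 3612) = (-1147 + 9)*(1487 + 3612) = -1138*5099 = -5802662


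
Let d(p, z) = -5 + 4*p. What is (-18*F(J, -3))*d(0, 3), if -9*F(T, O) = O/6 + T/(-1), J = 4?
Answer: 45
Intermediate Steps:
F(T, O) = -O/54 + T/9 (F(T, O) = -(O/6 + T/(-1))/9 = -(O*(⅙) + T*(-1))/9 = -(O/6 - T)/9 = -(-T + O/6)/9 = -O/54 + T/9)
(-18*F(J, -3))*d(0, 3) = (-18*(-1/54*(-3) + (⅑)*4))*(-5 + 4*0) = (-18*(1/18 + 4/9))*(-5 + 0) = -18*½*(-5) = -9*(-5) = 45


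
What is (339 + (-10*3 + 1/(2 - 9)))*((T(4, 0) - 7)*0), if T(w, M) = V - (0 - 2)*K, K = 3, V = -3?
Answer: 0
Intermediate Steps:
T(w, M) = 3 (T(w, M) = -3 - (0 - 2)*3 = -3 - (-2)*3 = -3 - 1*(-6) = -3 + 6 = 3)
(339 + (-10*3 + 1/(2 - 9)))*((T(4, 0) - 7)*0) = (339 + (-10*3 + 1/(2 - 9)))*((3 - 7)*0) = (339 + (-30 + 1/(-7)))*(-4*0) = (339 + (-30 - 1/7))*0 = (339 - 211/7)*0 = (2162/7)*0 = 0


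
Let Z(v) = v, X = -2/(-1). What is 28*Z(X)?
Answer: 56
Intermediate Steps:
X = 2 (X = -2*(-1) = 2)
28*Z(X) = 28*2 = 56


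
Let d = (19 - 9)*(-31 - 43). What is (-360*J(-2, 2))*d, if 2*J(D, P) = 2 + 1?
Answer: 399600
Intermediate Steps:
J(D, P) = 3/2 (J(D, P) = (2 + 1)/2 = (½)*3 = 3/2)
d = -740 (d = 10*(-74) = -740)
(-360*J(-2, 2))*d = -360*3/2*(-740) = -540*(-740) = 399600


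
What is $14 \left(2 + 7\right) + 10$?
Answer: $136$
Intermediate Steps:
$14 \left(2 + 7\right) + 10 = 14 \cdot 9 + 10 = 126 + 10 = 136$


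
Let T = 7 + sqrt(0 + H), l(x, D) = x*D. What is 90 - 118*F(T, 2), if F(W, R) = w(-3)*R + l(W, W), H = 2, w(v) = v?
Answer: -5220 - 1652*sqrt(2) ≈ -7556.3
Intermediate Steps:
l(x, D) = D*x
T = 7 + sqrt(2) (T = 7 + sqrt(0 + 2) = 7 + sqrt(2) ≈ 8.4142)
F(W, R) = W**2 - 3*R (F(W, R) = -3*R + W*W = -3*R + W**2 = W**2 - 3*R)
90 - 118*F(T, 2) = 90 - 118*((7 + sqrt(2))**2 - 3*2) = 90 - 118*((7 + sqrt(2))**2 - 6) = 90 - 118*(-6 + (7 + sqrt(2))**2) = 90 + (708 - 118*(7 + sqrt(2))**2) = 798 - 118*(7 + sqrt(2))**2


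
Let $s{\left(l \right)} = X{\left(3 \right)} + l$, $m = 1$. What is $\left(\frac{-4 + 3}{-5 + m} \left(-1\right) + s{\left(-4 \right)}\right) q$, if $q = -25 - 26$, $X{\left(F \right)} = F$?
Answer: $\frac{255}{4} \approx 63.75$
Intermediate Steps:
$q = -51$ ($q = -25 - 26 = -51$)
$s{\left(l \right)} = 3 + l$
$\left(\frac{-4 + 3}{-5 + m} \left(-1\right) + s{\left(-4 \right)}\right) q = \left(\frac{-4 + 3}{-5 + 1} \left(-1\right) + \left(3 - 4\right)\right) \left(-51\right) = \left(- \frac{1}{-4} \left(-1\right) - 1\right) \left(-51\right) = \left(\left(-1\right) \left(- \frac{1}{4}\right) \left(-1\right) - 1\right) \left(-51\right) = \left(\frac{1}{4} \left(-1\right) - 1\right) \left(-51\right) = \left(- \frac{1}{4} - 1\right) \left(-51\right) = \left(- \frac{5}{4}\right) \left(-51\right) = \frac{255}{4}$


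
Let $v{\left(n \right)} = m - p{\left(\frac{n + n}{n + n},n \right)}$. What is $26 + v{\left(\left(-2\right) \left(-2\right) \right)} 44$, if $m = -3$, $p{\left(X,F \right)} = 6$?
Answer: $-370$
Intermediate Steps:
$v{\left(n \right)} = -9$ ($v{\left(n \right)} = -3 - 6 = -9$)
$26 + v{\left(\left(-2\right) \left(-2\right) \right)} 44 = 26 - 396 = -370$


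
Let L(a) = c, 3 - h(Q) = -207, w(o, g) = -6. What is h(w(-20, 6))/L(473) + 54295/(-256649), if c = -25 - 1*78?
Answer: -59488675/26434847 ≈ -2.2504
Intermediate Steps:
h(Q) = 210 (h(Q) = 3 - 1*(-207) = 3 + 207 = 210)
c = -103 (c = -25 - 78 = -103)
L(a) = -103
h(w(-20, 6))/L(473) + 54295/(-256649) = 210/(-103) + 54295/(-256649) = 210*(-1/103) + 54295*(-1/256649) = -210/103 - 54295/256649 = -59488675/26434847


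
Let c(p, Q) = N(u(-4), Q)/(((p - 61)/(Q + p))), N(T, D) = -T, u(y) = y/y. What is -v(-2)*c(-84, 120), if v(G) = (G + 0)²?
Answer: -144/145 ≈ -0.99310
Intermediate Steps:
u(y) = 1
v(G) = G²
c(p, Q) = -(Q + p)/(-61 + p) (c(p, Q) = (-1*1)/(((p - 61)/(Q + p))) = -1/((-61 + p)/(Q + p)) = -(Q + p)/(-61 + p))
-v(-2)*c(-84, 120) = -(-2)²*(-1*120 - 1*(-84))/(-61 - 84) = -4*(-120 + 84)/(-145) = -4*(-1/145*(-36)) = -4*36/145 = -1*144/145 = -144/145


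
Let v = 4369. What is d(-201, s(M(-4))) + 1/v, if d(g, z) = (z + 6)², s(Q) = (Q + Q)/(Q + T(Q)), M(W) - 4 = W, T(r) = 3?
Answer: 157285/4369 ≈ 36.000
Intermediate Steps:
M(W) = 4 + W
s(Q) = 2*Q/(3 + Q) (s(Q) = (Q + Q)/(Q + 3) = (2*Q)/(3 + Q) = 2*Q/(3 + Q))
d(g, z) = (6 + z)²
d(-201, s(M(-4))) + 1/v = (6 + 2*(4 - 4)/(3 + (4 - 4)))² + 1/4369 = (6 + 2*0/(3 + 0))² + 1/4369 = (6 + 2*0/3)² + 1/4369 = (6 + 2*0*(⅓))² + 1/4369 = (6 + 0)² + 1/4369 = 6² + 1/4369 = 36 + 1/4369 = 157285/4369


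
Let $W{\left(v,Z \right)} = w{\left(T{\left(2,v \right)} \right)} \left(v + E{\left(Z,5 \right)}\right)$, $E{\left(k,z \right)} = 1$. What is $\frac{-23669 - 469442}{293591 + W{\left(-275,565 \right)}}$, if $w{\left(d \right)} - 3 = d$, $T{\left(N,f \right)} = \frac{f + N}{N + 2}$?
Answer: $- \frac{986222}{622939} \approx -1.5832$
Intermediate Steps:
$T{\left(N,f \right)} = \frac{N + f}{2 + N}$
$w{\left(d \right)} = 3 + d$
$W{\left(v,Z \right)} = \left(1 + v\right) \left(\frac{7}{2} + \frac{v}{4}\right)$ ($W{\left(v,Z \right)} = \left(3 + \frac{2 + v}{2 + 2}\right) \left(v + 1\right) = \left(3 + \frac{2 + v}{4}\right) \left(1 + v\right) = \left(3 + \left(\frac{1}{2} + \frac{v}{4}\right)\right) \left(1 + v\right) = \left(\frac{7}{2} + \frac{v}{4}\right) \left(1 + v\right) = \left(1 + v\right) \left(\frac{7}{2} + \frac{v}{4}\right)$)
$\frac{-23669 - 469442}{293591 + W{\left(-275,565 \right)}} = \frac{-23669 - 469442}{293591 + \frac{\left(1 - 275\right) \left(14 - 275\right)}{4}} = - \frac{493111}{293591 + \frac{1}{4} \left(-274\right) \left(-261\right)} = - \frac{493111}{293591 + \frac{35757}{2}} = - \frac{493111}{\frac{622939}{2}} = \left(-493111\right) \frac{2}{622939} = - \frac{986222}{622939}$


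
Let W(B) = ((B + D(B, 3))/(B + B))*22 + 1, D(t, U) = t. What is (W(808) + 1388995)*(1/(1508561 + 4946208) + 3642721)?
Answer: 32659872705185606100/6454769 ≈ 5.0598e+12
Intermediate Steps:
W(B) = 23 (W(B) = ((B + B)/(B + B))*22 + 1 = ((2*B)/((2*B)))*22 + 1 = ((2*B)*(1/(2*B)))*22 + 1 = 1*22 + 1 = 22 + 1 = 23)
(W(808) + 1388995)*(1/(1508561 + 4946208) + 3642721) = (23 + 1388995)*(1/(1508561 + 4946208) + 3642721) = 1389018*(1/6454769 + 3642721) = 1389018*(23512922586450/6454769) = 32659872705185606100/6454769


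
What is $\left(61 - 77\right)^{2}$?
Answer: $256$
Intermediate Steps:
$\left(61 - 77\right)^{2} = \left(-16\right)^{2} = 256$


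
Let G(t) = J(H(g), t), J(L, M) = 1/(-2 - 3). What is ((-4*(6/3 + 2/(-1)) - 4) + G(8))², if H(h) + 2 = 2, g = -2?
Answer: 441/25 ≈ 17.640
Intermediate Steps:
H(h) = 0 (H(h) = -2 + 2 = 0)
J(L, M) = -⅕ (J(L, M) = 1/(-5) = -⅕)
G(t) = -⅕
((-4*(6/3 + 2/(-1)) - 4) + G(8))² = ((-4*(6/3 + 2/(-1)) - 4) - ⅕)² = ((-4*(6*(⅓) + 2*(-1)) - 4) - ⅕)² = ((-4*(2 - 2) - 4) - ⅕)² = ((-4*0 - 4) - ⅕)² = ((0 - 4) - ⅕)² = (-4 - ⅕)² = (-21/5)² = 441/25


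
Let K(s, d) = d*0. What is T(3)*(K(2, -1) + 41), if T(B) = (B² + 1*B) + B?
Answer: 615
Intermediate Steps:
K(s, d) = 0
T(B) = B² + 2*B (T(B) = (B² + B) + B = (B + B²) + B = B² + 2*B)
T(3)*(K(2, -1) + 41) = (3*(2 + 3))*(0 + 41) = (3*5)*41 = 15*41 = 615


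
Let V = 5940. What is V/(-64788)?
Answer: -495/5399 ≈ -0.091684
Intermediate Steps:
V/(-64788) = 5940/(-64788) = 5940*(-1/64788) = -495/5399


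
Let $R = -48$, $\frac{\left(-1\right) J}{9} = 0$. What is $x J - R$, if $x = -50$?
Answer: $48$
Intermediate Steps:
$J = 0$ ($J = \left(-9\right) 0 = 0$)
$x J - R = \left(-50\right) 0 - -48 = 0 + 48 = 48$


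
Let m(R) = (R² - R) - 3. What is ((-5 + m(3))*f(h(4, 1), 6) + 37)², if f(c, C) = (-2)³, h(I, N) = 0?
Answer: 2809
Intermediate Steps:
f(c, C) = -8
m(R) = -3 + R² - R
((-5 + m(3))*f(h(4, 1), 6) + 37)² = ((-5 + (-3 + 3² - 1*3))*(-8) + 37)² = ((-5 + (-3 + 9 - 3))*(-8) + 37)² = ((-5 + 3)*(-8) + 37)² = (-2*(-8) + 37)² = (16 + 37)² = 53² = 2809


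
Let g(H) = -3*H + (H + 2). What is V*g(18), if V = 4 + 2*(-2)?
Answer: 0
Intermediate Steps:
V = 0 (V = 4 - 4 = 0)
g(H) = 2 - 2*H (g(H) = -3*H + (2 + H) = 2 - 2*H)
V*g(18) = 0*(2 - 2*18) = 0*(2 - 36) = 0*(-34) = 0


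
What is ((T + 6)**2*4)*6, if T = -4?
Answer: 96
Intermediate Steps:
((T + 6)**2*4)*6 = ((-4 + 6)**2*4)*6 = (2**2*4)*6 = (4*4)*6 = 16*6 = 96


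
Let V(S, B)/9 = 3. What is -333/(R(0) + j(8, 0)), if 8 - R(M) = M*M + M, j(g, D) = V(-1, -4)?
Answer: -333/35 ≈ -9.5143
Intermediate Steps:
V(S, B) = 27 (V(S, B) = 9*3 = 27)
j(g, D) = 27
R(M) = 8 - M - M² (R(M) = 8 - (M*M + M) = 8 - (M² + M) = 8 - (M + M²) = 8 + (-M - M²) = 8 - M - M²)
-333/(R(0) + j(8, 0)) = -333/((8 - 1*0 - 1*0²) + 27) = -333/((8 + 0 - 1*0) + 27) = -333/((8 + 0 + 0) + 27) = -333/(8 + 27) = -333/35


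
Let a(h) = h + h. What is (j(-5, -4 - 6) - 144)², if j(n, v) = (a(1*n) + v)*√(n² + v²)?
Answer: 70736 + 28800*√5 ≈ 1.3513e+5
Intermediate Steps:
a(h) = 2*h
j(n, v) = √(n² + v²)*(v + 2*n) (j(n, v) = (2*(1*n) + v)*√(n² + v²) = (2*n + v)*√(n² + v²) = (v + 2*n)*√(n² + v²) = √(n² + v²)*(v + 2*n))
(j(-5, -4 - 6) - 144)² = (√((-5)² + (-4 - 6)²)*((-4 - 6) + 2*(-5)) - 144)² = (√(25 + (-10)²)*(-10 - 10) - 144)² = (√(25 + 100)*(-20) - 144)² = (√125*(-20) - 144)² = ((5*√5)*(-20) - 144)² = (-100*√5 - 144)² = (-144 - 100*√5)²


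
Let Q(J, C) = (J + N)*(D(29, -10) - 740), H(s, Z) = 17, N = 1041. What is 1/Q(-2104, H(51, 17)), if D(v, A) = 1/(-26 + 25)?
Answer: 1/787683 ≈ 1.2695e-6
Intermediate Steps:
D(v, A) = -1 (D(v, A) = 1/(-1) = -1)
Q(J, C) = -771381 - 741*J (Q(J, C) = (J + 1041)*(-1 - 740) = (1041 + J)*(-741) = -771381 - 741*J)
1/Q(-2104, H(51, 17)) = 1/(-771381 - 741*(-2104)) = 1/(-771381 + 1559064) = 1/787683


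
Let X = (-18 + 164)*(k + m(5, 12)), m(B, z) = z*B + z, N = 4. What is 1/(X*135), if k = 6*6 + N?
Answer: 1/2207520 ≈ 4.5300e-7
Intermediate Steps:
m(B, z) = z + B*z (m(B, z) = B*z + z = z + B*z)
k = 40 (k = 6*6 + 4 = 36 + 4 = 40)
X = 16352 (X = (-18 + 164)*(40 + 12*(1 + 5)) = 146*(40 + 12*6) = 146*(40 + 72) = 146*112 = 16352)
1/(X*135) = 1/(16352*135) = 1/2207520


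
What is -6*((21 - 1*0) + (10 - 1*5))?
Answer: -156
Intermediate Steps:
-6*((21 - 1*0) + (10 - 1*5)) = -6*((21 + 0) + (10 - 5)) = -6*(21 + 5) = -6*26 = -156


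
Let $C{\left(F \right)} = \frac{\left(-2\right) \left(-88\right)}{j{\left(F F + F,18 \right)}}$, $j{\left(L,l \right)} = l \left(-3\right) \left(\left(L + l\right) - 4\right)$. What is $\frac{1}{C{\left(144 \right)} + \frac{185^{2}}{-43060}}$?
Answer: $- \frac{2429178228}{1931141233} \approx -1.2579$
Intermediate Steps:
$j{\left(L,l \right)} = - 3 l \left(-4 + L + l\right)$
$C{\left(F \right)} = \frac{176}{-756 - 54 F - 54 F^{2}}$ ($C{\left(F \right)} = \frac{\left(-2\right) \left(-88\right)}{3 \cdot 18 \left(4 - \left(F F + F\right) - 18\right)} = \frac{176}{3 \cdot 18 \left(4 - \left(F^{2} + F\right) - 18\right)} = \frac{176}{3 \cdot 18 \left(4 - \left(F + F^{2}\right) - 18\right)} = \frac{176}{3 \cdot 18 \left(-14 - F - F^{2}\right)} = \frac{176}{-756 - 54 F - 54 F^{2}}$)
$\frac{1}{C{\left(144 \right)} + \frac{185^{2}}{-43060}} = \frac{1}{- \frac{88}{378 + 27 \cdot 144 \left(1 + 144\right)} + \frac{185^{2}}{-43060}} = \frac{1}{- \frac{88}{378 + 27 \cdot 144 \cdot 145} + 34225 \left(- \frac{1}{43060}\right)} = \frac{1}{- \frac{88}{378 + 563760} - \frac{6845}{8612}} = \frac{1}{- \frac{88}{564138} - \frac{6845}{8612}} = \frac{1}{\left(-88\right) \frac{1}{564138} - \frac{6845}{8612}} = \frac{1}{- \frac{44}{282069} - \frac{6845}{8612}} = \frac{1}{- \frac{1931141233}{2429178228}} = - \frac{2429178228}{1931141233}$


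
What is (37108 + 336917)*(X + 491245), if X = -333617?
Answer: 58956812700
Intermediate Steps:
(37108 + 336917)*(X + 491245) = (37108 + 336917)*(-333617 + 491245) = 374025*157628 = 58956812700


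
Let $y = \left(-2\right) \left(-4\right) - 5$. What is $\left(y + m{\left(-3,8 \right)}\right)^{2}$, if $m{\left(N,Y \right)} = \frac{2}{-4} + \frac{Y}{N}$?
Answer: $\frac{1}{36} \approx 0.027778$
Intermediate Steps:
$m{\left(N,Y \right)} = - \frac{1}{2} + \frac{Y}{N}$ ($m{\left(N,Y \right)} = 2 \left(- \frac{1}{4}\right) + \frac{Y}{N} = - \frac{1}{2} + \frac{Y}{N}$)
$y = 3$ ($y = 8 - 5 = 3$)
$\left(y + m{\left(-3,8 \right)}\right)^{2} = \left(3 + \frac{8 - - \frac{3}{2}}{-3}\right)^{2} = \left(3 - \frac{8 + \frac{3}{2}}{3}\right)^{2} = \left(3 - \frac{19}{6}\right)^{2} = \left(- \frac{1}{6}\right)^{2} = \frac{1}{36}$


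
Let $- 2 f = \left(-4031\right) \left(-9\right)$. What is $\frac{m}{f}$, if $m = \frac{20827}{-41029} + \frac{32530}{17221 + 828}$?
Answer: $- \frac{639177898}{8955258567153} \approx -7.1375 \cdot 10^{-5}$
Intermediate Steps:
$f = - \frac{36279}{2}$ ($f = - \frac{\left(-4031\right) \left(-9\right)}{2} = \left(- \frac{1}{2}\right) 36279 = - \frac{36279}{2} \approx -18140.0$)
$m = \frac{958766847}{740532421}$ ($m = 20827 \left(- \frac{1}{41029}\right) + \frac{32530}{18049} = - \frac{20827}{41029} + 32530 \cdot \frac{1}{18049} = - \frac{20827}{41029} + \frac{32530}{18049} = \frac{958766847}{740532421} \approx 1.2947$)
$\frac{m}{f} = \frac{958766847}{740532421 \left(- \frac{36279}{2}\right)} = \frac{958766847}{740532421} \left(- \frac{2}{36279}\right) = - \frac{639177898}{8955258567153}$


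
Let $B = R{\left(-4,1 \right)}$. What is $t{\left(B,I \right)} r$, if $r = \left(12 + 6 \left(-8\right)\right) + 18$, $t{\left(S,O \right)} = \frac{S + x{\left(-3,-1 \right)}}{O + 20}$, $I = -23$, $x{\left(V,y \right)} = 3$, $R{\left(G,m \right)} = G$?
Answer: $-6$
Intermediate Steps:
$B = -4$
$t{\left(S,O \right)} = \frac{3 + S}{20 + O}$ ($t{\left(S,O \right)} = \frac{S + 3}{O + 20} = \frac{3 + S}{20 + O}$)
$r = -18$ ($r = \left(12 - 48\right) + 18 = -36 + 18 = -18$)
$t{\left(B,I \right)} r = \frac{3 - 4}{20 - 23} \left(-18\right) = \frac{1}{-3} \left(-1\right) \left(-18\right) = \left(- \frac{1}{3}\right) \left(-1\right) \left(-18\right) = \frac{1}{3} \left(-18\right) = -6$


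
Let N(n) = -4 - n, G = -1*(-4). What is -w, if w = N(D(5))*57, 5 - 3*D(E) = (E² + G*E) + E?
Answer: -627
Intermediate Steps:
G = 4
D(E) = 5/3 - 5*E/3 - E²/3 (D(E) = 5/3 - ((E² + 4*E) + E)/3 = 5/3 - (E² + 5*E)/3 = 5/3 + (-5*E/3 - E²/3) = 5/3 - 5*E/3 - E²/3)
w = 627 (w = (-4 - (5/3 - 5/3*5 - ⅓*5²))*57 = (-4 - (5/3 - 25/3 - ⅓*25))*57 = (-4 - (5/3 - 25/3 - 25/3))*57 = (-4 - 1*(-15))*57 = (-4 + 15)*57 = 11*57 = 627)
-w = -1*627 = -627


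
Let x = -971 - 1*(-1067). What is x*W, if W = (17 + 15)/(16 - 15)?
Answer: 3072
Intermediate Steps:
x = 96 (x = -971 + 1067 = 96)
W = 32 (W = 32/1 = 32*1 = 32)
x*W = 96*32 = 3072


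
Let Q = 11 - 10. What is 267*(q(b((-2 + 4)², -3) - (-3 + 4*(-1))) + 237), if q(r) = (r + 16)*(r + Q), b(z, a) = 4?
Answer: 149787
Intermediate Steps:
Q = 1
q(r) = (1 + r)*(16 + r) (q(r) = (r + 16)*(r + 1) = (16 + r)*(1 + r) = (1 + r)*(16 + r))
267*(q(b((-2 + 4)², -3) - (-3 + 4*(-1))) + 237) = 267*((16 + (4 - (-3 + 4*(-1)))² + 17*(4 - (-3 + 4*(-1)))) + 237) = 267*((16 + (4 - (-3 - 4))² + 17*(4 - (-3 - 4))) + 237) = 267*((16 + (4 - 1*(-7))² + 17*(4 - 1*(-7))) + 237) = 267*((16 + (4 + 7)² + 17*(4 + 7)) + 237) = 267*((16 + 11² + 17*11) + 237) = 267*((16 + 121 + 187) + 237) = 267*(324 + 237) = 267*561 = 149787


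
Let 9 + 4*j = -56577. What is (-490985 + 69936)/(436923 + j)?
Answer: -842098/845553 ≈ -0.99591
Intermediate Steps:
j = -28293/2 (j = -9/4 + (1/4)*(-56577) = -9/4 - 56577/4 = -28293/2 ≈ -14147.)
(-490985 + 69936)/(436923 + j) = (-490985 + 69936)/(436923 - 28293/2) = -421049/845553/2 = -421049*2/845553 = -842098/845553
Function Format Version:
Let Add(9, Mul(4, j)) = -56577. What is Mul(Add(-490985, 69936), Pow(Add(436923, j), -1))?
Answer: Rational(-842098, 845553) ≈ -0.99591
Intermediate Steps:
j = Rational(-28293, 2) (j = Add(Rational(-9, 4), Mul(Rational(1, 4), -56577)) = Add(Rational(-9, 4), Rational(-56577, 4)) = Rational(-28293, 2) ≈ -14147.)
Mul(Add(-490985, 69936), Pow(Add(436923, j), -1)) = Mul(Add(-490985, 69936), Pow(Add(436923, Rational(-28293, 2)), -1)) = Mul(-421049, Pow(Rational(845553, 2), -1)) = Mul(-421049, Rational(2, 845553)) = Rational(-842098, 845553)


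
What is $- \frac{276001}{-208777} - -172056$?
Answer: $\frac{35921611513}{208777} \approx 1.7206 \cdot 10^{5}$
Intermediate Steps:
$- \frac{276001}{-208777} - -172056 = \left(-276001\right) \left(- \frac{1}{208777}\right) + 172056 = \frac{276001}{208777} + 172056 = \frac{35921611513}{208777}$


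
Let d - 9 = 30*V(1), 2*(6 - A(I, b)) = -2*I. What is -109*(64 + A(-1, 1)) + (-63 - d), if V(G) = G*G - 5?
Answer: -7473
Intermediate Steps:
A(I, b) = 6 + I (A(I, b) = 6 - (-1)*I = 6 + I)
V(G) = -5 + G² (V(G) = G² - 5 = -5 + G²)
d = -111 (d = 9 + 30*(-5 + 1²) = 9 + 30*(-5 + 1) = 9 + 30*(-4) = 9 - 120 = -111)
-109*(64 + A(-1, 1)) + (-63 - d) = -109*(64 + (6 - 1)) + (-63 - 1*(-111)) = -109*(64 + 5) + (-63 + 111) = -109*69 + 48 = -7521 + 48 = -7473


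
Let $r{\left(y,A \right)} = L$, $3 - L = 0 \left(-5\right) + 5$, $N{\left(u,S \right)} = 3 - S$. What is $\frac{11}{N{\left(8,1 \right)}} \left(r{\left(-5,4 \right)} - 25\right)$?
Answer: $- \frac{297}{2} \approx -148.5$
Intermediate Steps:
$L = -2$ ($L = 3 - \left(0 \left(-5\right) + 5\right) = 3 - \left(0 + 5\right) = 3 - 5 = -2$)
$r{\left(y,A \right)} = -2$
$\frac{11}{N{\left(8,1 \right)}} \left(r{\left(-5,4 \right)} - 25\right) = \frac{11}{3 - 1} \left(-2 - 25\right) = \frac{11}{3 - 1} \left(-27\right) = \frac{11}{2} \left(-27\right) = - \frac{297}{2}$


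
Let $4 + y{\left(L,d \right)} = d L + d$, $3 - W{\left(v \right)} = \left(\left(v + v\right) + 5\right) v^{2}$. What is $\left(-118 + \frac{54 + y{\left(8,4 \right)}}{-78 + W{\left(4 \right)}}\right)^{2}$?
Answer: $\frac{1120910400}{80089} \approx 13996.0$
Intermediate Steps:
$W{\left(v \right)} = 3 - v^{2} \left(5 + 2 v\right)$ ($W{\left(v \right)} = 3 - \left(\left(v + v\right) + 5\right) v^{2} = 3 - \left(2 v + 5\right) v^{2} = 3 - \left(5 + 2 v\right) v^{2} = 3 - v^{2} \left(5 + 2 v\right)$)
$y{\left(L,d \right)} = -4 + d + L d$ ($y{\left(L,d \right)} = -4 + \left(d L + d\right) = -4 + \left(L d + d\right) = -4 + \left(d + L d\right) = -4 + d + L d$)
$\left(-118 + \frac{54 + y{\left(8,4 \right)}}{-78 + W{\left(4 \right)}}\right)^{2} = \left(-118 + \frac{54 + \left(-4 + 4 + 8 \cdot 4\right)}{-78 - \left(-3 + 80 + 128\right)}\right)^{2} = \left(-118 + \frac{54 + \left(-4 + 4 + 32\right)}{-78 - 205}\right)^{2} = \left(-118 + \frac{54 + 32}{-78 - 205}\right)^{2} = \left(-118 + \frac{86}{-78 - 205}\right)^{2} = \left(-118 + \frac{86}{-283}\right)^{2} = \left(-118 + 86 \left(- \frac{1}{283}\right)\right)^{2} = \left(-118 - \frac{86}{283}\right)^{2} = \left(- \frac{33480}{283}\right)^{2} = \frac{1120910400}{80089}$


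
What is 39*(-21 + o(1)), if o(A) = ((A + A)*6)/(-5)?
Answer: -4563/5 ≈ -912.60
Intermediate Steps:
o(A) = -12*A/5 (o(A) = ((2*A)*6)*(-⅕) = (12*A)*(-⅕) = -12*A/5)
39*(-21 + o(1)) = 39*(-21 - 12/5*1) = 39*(-21 - 12/5) = 39*(-117/5) = -4563/5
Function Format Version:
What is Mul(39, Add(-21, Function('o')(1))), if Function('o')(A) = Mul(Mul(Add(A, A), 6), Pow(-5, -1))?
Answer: Rational(-4563, 5) ≈ -912.60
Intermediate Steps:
Function('o')(A) = Mul(Rational(-12, 5), A) (Function('o')(A) = Mul(Mul(Mul(2, A), 6), Rational(-1, 5)) = Mul(Mul(12, A), Rational(-1, 5)) = Mul(Rational(-12, 5), A))
Mul(39, Add(-21, Function('o')(1))) = Mul(39, Add(-21, Mul(Rational(-12, 5), 1))) = Mul(39, Add(-21, Rational(-12, 5))) = Mul(39, Rational(-117, 5)) = Rational(-4563, 5)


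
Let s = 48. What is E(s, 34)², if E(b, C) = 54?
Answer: 2916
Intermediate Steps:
E(s, 34)² = 54² = 2916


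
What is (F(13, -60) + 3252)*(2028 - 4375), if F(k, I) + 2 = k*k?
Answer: -8024393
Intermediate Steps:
F(k, I) = -2 + k² (F(k, I) = -2 + k*k = -2 + k²)
(F(13, -60) + 3252)*(2028 - 4375) = ((-2 + 13²) + 3252)*(2028 - 4375) = ((-2 + 169) + 3252)*(-2347) = (167 + 3252)*(-2347) = 3419*(-2347) = -8024393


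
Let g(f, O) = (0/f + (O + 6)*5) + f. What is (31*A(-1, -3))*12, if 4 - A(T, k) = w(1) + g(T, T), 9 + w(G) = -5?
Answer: -2232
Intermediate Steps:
w(G) = -14 (w(G) = -9 - 5 = -14)
g(f, O) = 30 + f + 5*O (g(f, O) = (0 + (6 + O)*5) + f = (0 + (30 + 5*O)) + f = (30 + 5*O) + f = 30 + f + 5*O)
A(T, k) = -12 - 6*T (A(T, k) = 4 - (-14 + (30 + T + 5*T)) = 4 - (-14 + (30 + 6*T)) = 4 - (16 + 6*T) = 4 + (-16 - 6*T) = -12 - 6*T)
(31*A(-1, -3))*12 = (31*(-12 - 6*(-1)))*12 = (31*(-12 + 6))*12 = (31*(-6))*12 = -186*12 = -2232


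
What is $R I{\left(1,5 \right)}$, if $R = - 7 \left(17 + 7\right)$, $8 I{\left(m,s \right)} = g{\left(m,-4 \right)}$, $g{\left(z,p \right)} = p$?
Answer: $84$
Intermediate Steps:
$I{\left(m,s \right)} = - \frac{1}{2}$ ($I{\left(m,s \right)} = \frac{1}{8} \left(-4\right) = - \frac{1}{2}$)
$R = -168$ ($R = \left(-7\right) 24 = -168$)
$R I{\left(1,5 \right)} = \left(-168\right) \left(- \frac{1}{2}\right) = 84$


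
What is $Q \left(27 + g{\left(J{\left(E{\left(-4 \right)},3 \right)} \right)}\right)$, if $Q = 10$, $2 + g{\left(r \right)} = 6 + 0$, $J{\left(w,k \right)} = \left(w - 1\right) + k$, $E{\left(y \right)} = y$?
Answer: $310$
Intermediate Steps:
$J{\left(w,k \right)} = -1 + k + w$ ($J{\left(w,k \right)} = \left(-1 + w\right) + k = -1 + k + w$)
$g{\left(r \right)} = 4$ ($g{\left(r \right)} = -2 + \left(6 + 0\right) = -2 + 6 = 4$)
$Q \left(27 + g{\left(J{\left(E{\left(-4 \right)},3 \right)} \right)}\right) = 10 \left(27 + 4\right) = 10 \cdot 31 = 310$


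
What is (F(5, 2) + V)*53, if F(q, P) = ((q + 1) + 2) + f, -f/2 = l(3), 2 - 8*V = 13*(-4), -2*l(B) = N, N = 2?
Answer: 3551/4 ≈ 887.75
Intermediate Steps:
l(B) = -1 (l(B) = -½*2 = -1)
V = 27/4 (V = ¼ - 13*(-4)/8 = ¼ - ⅛*(-52) = ¼ + 13/2 = 27/4 ≈ 6.7500)
f = 2 (f = -2*(-1) = 2)
F(q, P) = 5 + q (F(q, P) = ((q + 1) + 2) + 2 = ((1 + q) + 2) + 2 = (3 + q) + 2 = 5 + q)
(F(5, 2) + V)*53 = ((5 + 5) + 27/4)*53 = (10 + 27/4)*53 = (67/4)*53 = 3551/4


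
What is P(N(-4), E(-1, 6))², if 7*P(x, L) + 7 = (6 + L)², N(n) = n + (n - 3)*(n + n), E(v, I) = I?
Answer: 18769/49 ≈ 383.04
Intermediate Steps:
N(n) = n + 2*n*(-3 + n) (N(n) = n + (-3 + n)*(2*n) = n + 2*n*(-3 + n))
P(x, L) = -1 + (6 + L)²/7
P(N(-4), E(-1, 6))² = (-1 + (6 + 6)²/7)² = (-1 + (⅐)*12²)² = (-1 + (⅐)*144)² = (-1 + 144/7)² = (137/7)² = 18769/49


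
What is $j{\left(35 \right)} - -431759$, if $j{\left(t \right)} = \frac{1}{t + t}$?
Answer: $\frac{30223131}{70} \approx 4.3176 \cdot 10^{5}$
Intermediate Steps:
$j{\left(t \right)} = \frac{1}{2 t}$
$j{\left(35 \right)} - -431759 = \frac{1}{2 \cdot 35} - -431759 = \frac{1}{2} \cdot \frac{1}{35} + 431759 = \frac{1}{70} + 431759 = \frac{30223131}{70}$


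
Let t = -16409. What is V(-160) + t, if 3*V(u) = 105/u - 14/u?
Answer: -7876411/480 ≈ -16409.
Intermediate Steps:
V(u) = 91/(3*u) (V(u) = (105/u - 14/u)/3 = (91/u)/3 = 91/(3*u))
V(-160) + t = (91/3)/(-160) - 16409 = (91/3)*(-1/160) - 16409 = -91/480 - 16409 = -7876411/480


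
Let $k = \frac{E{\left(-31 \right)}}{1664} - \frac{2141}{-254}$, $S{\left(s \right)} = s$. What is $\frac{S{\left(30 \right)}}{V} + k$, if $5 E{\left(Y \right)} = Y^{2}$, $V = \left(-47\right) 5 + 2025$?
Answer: $\frac{1619290573}{189138560} \approx 8.5614$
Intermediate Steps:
$V = 1790$ ($V = -235 + 2025 = 1790$)
$E{\left(Y \right)} = \frac{Y^{2}}{5}$
$k = \frac{9028607}{1056640}$ ($k = \frac{\frac{1}{5} \left(-31\right)^{2}}{1664} - \frac{2141}{-254} = \frac{1}{5} \cdot 961 \cdot \frac{1}{1664} - - \frac{2141}{254} = \frac{961}{5} \cdot \frac{1}{1664} + \frac{2141}{254} = \frac{961}{8320} + \frac{2141}{254} = \frac{9028607}{1056640} \approx 8.5446$)
$\frac{S{\left(30 \right)}}{V} + k = \frac{30}{1790} + \frac{9028607}{1056640} = 30 \cdot \frac{1}{1790} + \frac{9028607}{1056640} = \frac{3}{179} + \frac{9028607}{1056640} = \frac{1619290573}{189138560}$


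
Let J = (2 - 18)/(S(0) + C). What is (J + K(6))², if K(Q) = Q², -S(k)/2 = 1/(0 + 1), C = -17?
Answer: 490000/361 ≈ 1357.3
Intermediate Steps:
S(k) = -2 (S(k) = -2/(0 + 1) = -2/1 = -2*1 = -2)
J = 16/19 (J = (2 - 18)/(-2 - 17) = -16/(-19) = -16*(-1/19) = 16/19 ≈ 0.84210)
(J + K(6))² = (16/19 + 6²)² = (16/19 + 36)² = (700/19)² = 490000/361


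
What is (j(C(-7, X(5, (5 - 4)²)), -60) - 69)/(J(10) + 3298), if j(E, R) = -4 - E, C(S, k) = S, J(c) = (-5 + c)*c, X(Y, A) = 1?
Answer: -11/558 ≈ -0.019713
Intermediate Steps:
J(c) = c*(-5 + c)
(j(C(-7, X(5, (5 - 4)²)), -60) - 69)/(J(10) + 3298) = ((-4 - 1*(-7)) - 69)/(10*(-5 + 10) + 3298) = ((-4 + 7) - 69)/(10*5 + 3298) = (3 - 69)/(50 + 3298) = -66/3348 = -66*1/3348 = -11/558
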